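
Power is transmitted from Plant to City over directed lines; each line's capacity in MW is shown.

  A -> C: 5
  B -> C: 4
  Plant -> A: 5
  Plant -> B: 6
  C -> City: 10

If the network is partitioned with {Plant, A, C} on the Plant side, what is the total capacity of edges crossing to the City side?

Edges leaving {Plant, A, C}: Plant→B (6), C→City (10).
Cut capacity = 6 + 10 = 16.

16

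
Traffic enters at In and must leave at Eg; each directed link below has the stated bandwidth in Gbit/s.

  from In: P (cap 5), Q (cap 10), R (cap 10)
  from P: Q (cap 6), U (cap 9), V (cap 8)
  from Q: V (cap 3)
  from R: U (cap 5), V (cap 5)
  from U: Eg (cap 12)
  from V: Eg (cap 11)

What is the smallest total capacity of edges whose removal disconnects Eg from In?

18

Augment In→P→U→Eg: bottleneck 5, flow now 5.
Augment In→Q→V→Eg: bottleneck 3, flow now 8.
Augment In→R→U→Eg: bottleneck 5, flow now 13.
Augment In→R→V→Eg: bottleneck 5, flow now 18.
No augmenting path remains; maximum flow = 18.
By max-flow min-cut, the minimum cut capacity equals the max flow.
In the residual graph, reachable from In: {In, Q}.
Min-cut edges: In→P (5), In→R (10), Q→V (3); capacity 5 + 10 + 3 = 18.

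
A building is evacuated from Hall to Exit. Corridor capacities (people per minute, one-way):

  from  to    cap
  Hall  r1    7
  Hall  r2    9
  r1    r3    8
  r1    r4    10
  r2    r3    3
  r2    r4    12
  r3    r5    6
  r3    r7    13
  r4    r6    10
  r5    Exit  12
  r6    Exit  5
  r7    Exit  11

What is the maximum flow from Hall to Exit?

Augment Hall→r1→r3→r5→Exit: bottleneck 6, flow now 6.
Augment Hall→r1→r3→r7→Exit: bottleneck 1, flow now 7.
Augment Hall→r2→r3→r7→Exit: bottleneck 3, flow now 10.
Augment Hall→r2→r4→r6→Exit: bottleneck 5, flow now 15.
No augmenting path remains; maximum flow = 15.
In the residual graph, reachable from Hall: {Hall, r2, r4, r6}.
Min-cut edges: Hall→r1 (7), r2→r3 (3), r6→Exit (5); capacity 7 + 3 + 5 = 15.
This cut is saturated, so no flow can exceed 15.

15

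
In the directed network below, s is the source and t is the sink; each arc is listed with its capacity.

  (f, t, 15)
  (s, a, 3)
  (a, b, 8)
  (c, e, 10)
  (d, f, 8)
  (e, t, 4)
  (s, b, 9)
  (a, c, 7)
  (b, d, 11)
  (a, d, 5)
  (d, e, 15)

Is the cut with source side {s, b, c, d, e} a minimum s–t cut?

No — its capacity is 15, but the minimum cut has capacity 12.

Given cut capacity: 3 + 8 + 4 = 15.
Augment s→a→c→e→t: bottleneck 3, flow now 3.
Augment s→b→d→e→t: bottleneck 1, flow now 4.
Augment s→b→d→f→t: bottleneck 8, flow now 12.
No augmenting path remains; maximum flow = 12.
In the residual graph, reachable from s: {s}.
Min-cut edges: s→a (3), s→b (9); capacity 3 + 9 = 12.
Cut capacity 15 exceeds the max flow 12, so it is not minimum.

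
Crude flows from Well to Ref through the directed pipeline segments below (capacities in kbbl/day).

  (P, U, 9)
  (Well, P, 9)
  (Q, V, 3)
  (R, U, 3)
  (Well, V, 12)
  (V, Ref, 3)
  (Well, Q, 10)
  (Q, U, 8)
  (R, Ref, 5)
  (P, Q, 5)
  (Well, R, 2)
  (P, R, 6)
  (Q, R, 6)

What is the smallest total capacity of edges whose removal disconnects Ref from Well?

Augment Well→R→Ref: bottleneck 2, flow now 2.
Augment Well→V→Ref: bottleneck 3, flow now 5.
Augment Well→P→R→Ref: bottleneck 3, flow now 8.
No augmenting path remains; maximum flow = 8.
By max-flow min-cut, the minimum cut capacity equals the max flow.
In the residual graph, reachable from Well: {Well, P, Q, R, U, V}.
Min-cut edges: R→Ref (5), V→Ref (3); capacity 5 + 3 = 8.

8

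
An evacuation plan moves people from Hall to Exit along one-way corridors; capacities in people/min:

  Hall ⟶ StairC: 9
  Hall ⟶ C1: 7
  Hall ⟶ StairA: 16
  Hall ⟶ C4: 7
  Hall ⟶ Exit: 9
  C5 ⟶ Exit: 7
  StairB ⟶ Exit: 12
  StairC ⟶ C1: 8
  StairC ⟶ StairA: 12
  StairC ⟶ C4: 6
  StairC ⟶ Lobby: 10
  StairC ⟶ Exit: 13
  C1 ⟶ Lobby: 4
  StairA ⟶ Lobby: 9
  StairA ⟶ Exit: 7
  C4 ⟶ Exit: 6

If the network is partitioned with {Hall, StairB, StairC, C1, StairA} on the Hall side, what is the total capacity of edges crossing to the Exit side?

Edges leaving {Hall, StairB, StairC, C1, StairA}: Hall→C4 (7), Hall→Exit (9), StairB→Exit (12), StairC→C4 (6), StairC→Lobby (10), StairC→Exit (13), C1→Lobby (4), StairA→Lobby (9), StairA→Exit (7).
Cut capacity = 7 + 9 + 12 + 6 + 10 + 13 + 4 + 9 + 7 = 77.

77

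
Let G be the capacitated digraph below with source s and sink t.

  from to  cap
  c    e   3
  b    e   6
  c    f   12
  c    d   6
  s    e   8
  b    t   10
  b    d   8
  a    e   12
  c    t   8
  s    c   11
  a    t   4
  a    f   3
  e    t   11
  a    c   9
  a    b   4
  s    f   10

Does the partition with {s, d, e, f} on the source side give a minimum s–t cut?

Given cut capacity: 11 + 11 = 22.
Augment s→c→t: bottleneck 8, flow now 8.
Augment s→e→t: bottleneck 8, flow now 16.
Augment s→c→e→t: bottleneck 3, flow now 19.
No augmenting path remains; maximum flow = 19.
In the residual graph, reachable from s: {s, f}.
Min-cut edges: s→c (11), s→e (8); capacity 11 + 8 = 19.
Cut capacity 22 exceeds the max flow 19, so it is not minimum.

No — its capacity is 22, but the minimum cut has capacity 19.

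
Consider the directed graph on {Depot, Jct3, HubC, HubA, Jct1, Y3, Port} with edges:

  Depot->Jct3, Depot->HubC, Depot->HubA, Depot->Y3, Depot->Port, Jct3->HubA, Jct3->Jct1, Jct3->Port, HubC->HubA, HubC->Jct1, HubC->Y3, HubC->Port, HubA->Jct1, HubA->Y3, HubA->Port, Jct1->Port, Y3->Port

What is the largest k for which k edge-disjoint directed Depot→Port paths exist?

5

Assign every edge capacity 1; by Menger, the answer equals the max flow.
Path Depot→Port (+1); total 1.
Path Depot→Jct3→Port (+1); total 2.
Path Depot→HubC→Port (+1); total 3.
Path Depot→HubA→Port (+1); total 4.
Path Depot→Y3→Port (+1); total 5.
No residual Depot→Port path; max flow = 5.
Certifying cut of size 5: {Depot→HubA, Depot→HubC, Depot→Jct3, Depot→Port, Depot→Y3}.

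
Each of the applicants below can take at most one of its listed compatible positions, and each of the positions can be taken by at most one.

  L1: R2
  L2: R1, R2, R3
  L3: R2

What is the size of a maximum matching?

2

Unit-capacity flow: source→left, listed edges, right→sink; max matching = max flow.
Augmenting path L1→R2 (+1); matched 1.
Augmenting path L2→R1 (+1); matched 2.
No augmenting path remains; maximum matching = 2.
König certificate: {L2, R2} is a vertex cover of size 2 (every listed pair touches it), so no matching can be larger.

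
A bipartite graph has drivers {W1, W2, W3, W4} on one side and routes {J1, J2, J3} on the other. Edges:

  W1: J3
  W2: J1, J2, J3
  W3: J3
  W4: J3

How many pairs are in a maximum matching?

Unit-capacity flow: source→left, listed edges, right→sink; max matching = max flow.
Augmenting path W1→J3 (+1); matched 1.
Augmenting path W2→J1 (+1); matched 2.
No augmenting path remains; maximum matching = 2.
König certificate: {W2, J3} is a vertex cover of size 2 (every listed pair touches it), so no matching can be larger.

2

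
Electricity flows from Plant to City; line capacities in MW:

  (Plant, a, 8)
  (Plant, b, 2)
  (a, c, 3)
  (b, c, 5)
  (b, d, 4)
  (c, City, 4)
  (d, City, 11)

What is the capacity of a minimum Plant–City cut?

5

Augment Plant→a→c→City: bottleneck 3, flow now 3.
Augment Plant→b→c→City: bottleneck 1, flow now 4.
Augment Plant→b→d→City: bottleneck 1, flow now 5.
No augmenting path remains; maximum flow = 5.
By max-flow min-cut, the minimum cut capacity equals the max flow.
In the residual graph, reachable from Plant: {Plant, a}.
Min-cut edges: Plant→b (2), a→c (3); capacity 2 + 3 = 5.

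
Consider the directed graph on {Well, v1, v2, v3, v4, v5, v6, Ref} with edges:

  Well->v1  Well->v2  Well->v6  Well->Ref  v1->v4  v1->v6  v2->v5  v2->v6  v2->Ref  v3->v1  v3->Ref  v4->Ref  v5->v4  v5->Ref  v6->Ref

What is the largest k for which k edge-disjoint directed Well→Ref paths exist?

4

Assign every edge capacity 1; by Menger, the answer equals the max flow.
Path Well→Ref (+1); total 1.
Path Well→v2→Ref (+1); total 2.
Path Well→v6→Ref (+1); total 3.
Path Well→v1→v4→Ref (+1); total 4.
No residual Well→Ref path; max flow = 4.
Certifying cut of size 4: {Well→Ref, Well→v1, Well→v2, Well→v6}.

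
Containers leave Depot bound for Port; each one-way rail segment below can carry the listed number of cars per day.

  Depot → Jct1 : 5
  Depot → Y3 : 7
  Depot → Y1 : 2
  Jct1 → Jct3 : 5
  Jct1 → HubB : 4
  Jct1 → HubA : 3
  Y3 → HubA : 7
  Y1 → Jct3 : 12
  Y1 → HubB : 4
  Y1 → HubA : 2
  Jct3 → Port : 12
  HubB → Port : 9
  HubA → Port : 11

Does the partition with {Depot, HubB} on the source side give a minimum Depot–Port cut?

Given cut capacity: 5 + 7 + 2 + 9 = 23.
Augment Depot→Jct1→Jct3→Port: bottleneck 5, flow now 5.
Augment Depot→Y3→HubA→Port: bottleneck 7, flow now 12.
Augment Depot→Y1→Jct3→Port: bottleneck 2, flow now 14.
No augmenting path remains; maximum flow = 14.
In the residual graph, reachable from Depot: {Depot}.
Min-cut edges: Depot→Jct1 (5), Depot→Y3 (7), Depot→Y1 (2); capacity 5 + 7 + 2 = 14.
Cut capacity 23 exceeds the max flow 14, so it is not minimum.

No — its capacity is 23, but the minimum cut has capacity 14.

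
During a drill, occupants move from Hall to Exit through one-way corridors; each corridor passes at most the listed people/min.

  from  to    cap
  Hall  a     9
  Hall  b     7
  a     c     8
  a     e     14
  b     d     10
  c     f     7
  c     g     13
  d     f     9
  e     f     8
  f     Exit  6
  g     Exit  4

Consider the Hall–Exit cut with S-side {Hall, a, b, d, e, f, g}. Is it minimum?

No — its capacity is 18, but the minimum cut has capacity 10.

Given cut capacity: 8 + 6 + 4 = 18.
Augment Hall→a→c→f→Exit: bottleneck 6, flow now 6.
Augment Hall→a→c→g→Exit: bottleneck 2, flow now 8.
Augment Hall→a→e→f→c→g→Exit: bottleneck 1, flow now 9. (uses reverse residual edge)
Augment Hall→b→d→f→c→g→Exit: bottleneck 1, flow now 10. (uses reverse residual edge)
No augmenting path remains; maximum flow = 10.
In the residual graph, reachable from Hall: {Hall, a, b, c, d, e, f, g}.
Min-cut edges: f→Exit (6), g→Exit (4); capacity 6 + 4 = 10.
Cut capacity 18 exceeds the max flow 10, so it is not minimum.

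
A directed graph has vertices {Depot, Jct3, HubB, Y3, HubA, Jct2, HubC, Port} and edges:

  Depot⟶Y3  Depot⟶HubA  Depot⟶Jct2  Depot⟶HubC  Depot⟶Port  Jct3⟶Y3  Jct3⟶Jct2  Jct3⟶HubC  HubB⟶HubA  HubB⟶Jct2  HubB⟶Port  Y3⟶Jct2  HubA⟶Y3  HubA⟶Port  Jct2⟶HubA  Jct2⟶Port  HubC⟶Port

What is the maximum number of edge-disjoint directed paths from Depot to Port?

4

Assign every edge capacity 1; by Menger, the answer equals the max flow.
Path Depot→Port (+1); total 1.
Path Depot→HubA→Port (+1); total 2.
Path Depot→Jct2→Port (+1); total 3.
Path Depot→HubC→Port (+1); total 4.
No residual Depot→Port path; max flow = 4.
Certifying cut of size 4: {Depot→HubC, Depot→Port, HubA→Port, Jct2→Port}.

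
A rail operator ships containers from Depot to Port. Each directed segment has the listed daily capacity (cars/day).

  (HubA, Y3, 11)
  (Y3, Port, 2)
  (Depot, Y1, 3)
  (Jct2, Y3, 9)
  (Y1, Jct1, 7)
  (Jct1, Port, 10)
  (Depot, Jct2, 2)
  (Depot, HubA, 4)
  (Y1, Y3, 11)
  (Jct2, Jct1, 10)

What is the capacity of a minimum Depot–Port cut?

7

Augment Depot→Jct2→Jct1→Port: bottleneck 2, flow now 2.
Augment Depot→Y1→Jct1→Port: bottleneck 3, flow now 5.
Augment Depot→HubA→Y3→Port: bottleneck 2, flow now 7.
No augmenting path remains; maximum flow = 7.
By max-flow min-cut, the minimum cut capacity equals the max flow.
In the residual graph, reachable from Depot: {Depot, HubA, Y3}.
Min-cut edges: Depot→Jct2 (2), Depot→Y1 (3), Y3→Port (2); capacity 2 + 3 + 2 = 7.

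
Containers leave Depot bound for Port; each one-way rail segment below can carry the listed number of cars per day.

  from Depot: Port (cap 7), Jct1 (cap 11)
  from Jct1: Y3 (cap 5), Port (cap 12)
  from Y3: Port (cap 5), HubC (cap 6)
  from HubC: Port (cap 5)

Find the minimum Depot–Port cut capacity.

18

Augment Depot→Port: bottleneck 7, flow now 7.
Augment Depot→Jct1→Port: bottleneck 11, flow now 18.
No augmenting path remains; maximum flow = 18.
By max-flow min-cut, the minimum cut capacity equals the max flow.
In the residual graph, reachable from Depot: {Depot}.
Min-cut edges: Depot→Jct1 (11), Depot→Port (7); capacity 11 + 7 = 18.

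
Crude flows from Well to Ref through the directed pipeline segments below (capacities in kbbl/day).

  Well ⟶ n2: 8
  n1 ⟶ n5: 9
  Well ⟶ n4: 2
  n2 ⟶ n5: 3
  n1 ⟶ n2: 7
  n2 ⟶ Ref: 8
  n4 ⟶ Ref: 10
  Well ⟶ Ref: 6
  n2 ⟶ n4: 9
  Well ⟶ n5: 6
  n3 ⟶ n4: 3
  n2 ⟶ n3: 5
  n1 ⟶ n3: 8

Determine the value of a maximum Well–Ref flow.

16

Augment Well→Ref: bottleneck 6, flow now 6.
Augment Well→n2→Ref: bottleneck 8, flow now 14.
Augment Well→n4→Ref: bottleneck 2, flow now 16.
No augmenting path remains; maximum flow = 16.
In the residual graph, reachable from Well: {Well, n5}.
Min-cut edges: Well→n2 (8), Well→n4 (2), Well→Ref (6); capacity 8 + 2 + 6 = 16.
This cut is saturated, so no flow can exceed 16.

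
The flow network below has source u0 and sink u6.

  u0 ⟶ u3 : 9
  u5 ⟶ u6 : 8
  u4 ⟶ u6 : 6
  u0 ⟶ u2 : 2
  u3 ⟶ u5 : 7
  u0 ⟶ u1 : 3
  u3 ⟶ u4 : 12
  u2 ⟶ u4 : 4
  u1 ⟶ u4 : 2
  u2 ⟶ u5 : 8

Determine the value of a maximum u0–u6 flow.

13

Augment u0→u1→u4→u6: bottleneck 2, flow now 2.
Augment u0→u2→u4→u6: bottleneck 2, flow now 4.
Augment u0→u3→u4→u6: bottleneck 2, flow now 6.
Augment u0→u3→u5→u6: bottleneck 7, flow now 13.
No augmenting path remains; maximum flow = 13.
In the residual graph, reachable from u0: {u0, u1}.
Min-cut edges: u0→u2 (2), u0→u3 (9), u1→u4 (2); capacity 2 + 9 + 2 = 13.
This cut is saturated, so no flow can exceed 13.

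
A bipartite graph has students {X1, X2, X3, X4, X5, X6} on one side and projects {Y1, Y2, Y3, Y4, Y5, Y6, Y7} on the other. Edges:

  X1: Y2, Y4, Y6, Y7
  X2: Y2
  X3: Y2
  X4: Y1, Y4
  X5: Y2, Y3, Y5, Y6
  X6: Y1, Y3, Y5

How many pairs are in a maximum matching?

5

Unit-capacity flow: source→left, listed edges, right→sink; max matching = max flow.
Augmenting path X1→Y2 (+1); matched 1.
Augmenting path X4→Y1 (+1); matched 2.
Augmenting path X5→Y3 (+1); matched 3.
Augmenting path X6→Y5 (+1); matched 4.
Augmenting path X2→Y2→X1→Y4 (+1); matched 5.
No augmenting path remains; maximum matching = 5.
König certificate: {X1, X4, X5, X6, Y2} is a vertex cover of size 5 (every listed pair touches it), so no matching can be larger.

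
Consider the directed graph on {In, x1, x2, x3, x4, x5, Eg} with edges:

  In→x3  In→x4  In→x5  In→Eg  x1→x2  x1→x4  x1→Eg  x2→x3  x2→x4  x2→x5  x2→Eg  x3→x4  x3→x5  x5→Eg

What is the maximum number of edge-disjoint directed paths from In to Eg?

2

Assign every edge capacity 1; by Menger, the answer equals the max flow.
Path In→Eg (+1); total 1.
Path In→x5→Eg (+1); total 2.
No residual In→Eg path; max flow = 2.
Certifying cut of size 2: {In→Eg, x5→Eg}.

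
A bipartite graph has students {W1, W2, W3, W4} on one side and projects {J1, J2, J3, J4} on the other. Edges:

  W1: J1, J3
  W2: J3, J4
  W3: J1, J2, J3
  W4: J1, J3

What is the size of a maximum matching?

Unit-capacity flow: source→left, listed edges, right→sink; max matching = max flow.
Augmenting path W1→J1 (+1); matched 1.
Augmenting path W2→J3 (+1); matched 2.
Augmenting path W3→J2 (+1); matched 3.
Augmenting path W4→J3→W2→J4 (+1); matched 4.
No augmenting path remains; maximum matching = 4.
König certificate: {W1, W2, W3, W4} is a vertex cover of size 4 (every listed pair touches it), so no matching can be larger.

4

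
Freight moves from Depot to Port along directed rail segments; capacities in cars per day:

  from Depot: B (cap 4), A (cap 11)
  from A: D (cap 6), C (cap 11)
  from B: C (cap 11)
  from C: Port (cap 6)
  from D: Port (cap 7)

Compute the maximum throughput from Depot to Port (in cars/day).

Augment Depot→A→C→Port: bottleneck 6, flow now 6.
Augment Depot→A→D→Port: bottleneck 5, flow now 11.
Augment Depot→B→C→A→D→Port: bottleneck 1, flow now 12. (uses reverse residual edge)
No augmenting path remains; maximum flow = 12.
In the residual graph, reachable from Depot: {Depot, A, B, C}.
Min-cut edges: A→D (6), C→Port (6); capacity 6 + 6 = 12.
This cut is saturated, so no flow can exceed 12.

12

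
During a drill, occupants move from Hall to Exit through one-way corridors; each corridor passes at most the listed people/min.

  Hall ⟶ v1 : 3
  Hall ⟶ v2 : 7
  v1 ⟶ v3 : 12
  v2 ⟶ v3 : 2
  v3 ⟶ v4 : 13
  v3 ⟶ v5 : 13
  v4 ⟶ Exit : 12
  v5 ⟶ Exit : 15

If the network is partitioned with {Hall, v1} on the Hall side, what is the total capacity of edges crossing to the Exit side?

19

Edges leaving {Hall, v1}: Hall→v2 (7), v1→v3 (12).
Cut capacity = 7 + 12 = 19.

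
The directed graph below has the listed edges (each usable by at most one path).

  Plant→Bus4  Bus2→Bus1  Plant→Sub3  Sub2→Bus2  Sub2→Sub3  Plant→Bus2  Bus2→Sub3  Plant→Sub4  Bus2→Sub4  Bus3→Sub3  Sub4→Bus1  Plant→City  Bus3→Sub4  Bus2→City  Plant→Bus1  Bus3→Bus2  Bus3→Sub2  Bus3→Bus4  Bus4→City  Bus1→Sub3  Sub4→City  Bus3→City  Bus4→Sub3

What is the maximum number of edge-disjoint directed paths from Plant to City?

4

Assign every edge capacity 1; by Menger, the answer equals the max flow.
Path Plant→City (+1); total 1.
Path Plant→Bus2→City (+1); total 2.
Path Plant→Bus4→City (+1); total 3.
Path Plant→Sub4→City (+1); total 4.
No residual Plant→City path; max flow = 4.
Certifying cut of size 4: {Plant→Bus2, Plant→Bus4, Plant→City, Plant→Sub4}.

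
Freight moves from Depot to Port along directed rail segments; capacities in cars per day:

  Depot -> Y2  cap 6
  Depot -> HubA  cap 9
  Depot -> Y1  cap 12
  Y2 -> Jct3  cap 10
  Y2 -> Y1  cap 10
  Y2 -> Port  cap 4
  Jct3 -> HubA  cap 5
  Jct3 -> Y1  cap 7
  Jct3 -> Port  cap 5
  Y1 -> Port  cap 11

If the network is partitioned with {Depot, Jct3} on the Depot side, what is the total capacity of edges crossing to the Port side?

44

Edges leaving {Depot, Jct3}: Depot→Y2 (6), Depot→HubA (9), Depot→Y1 (12), Jct3→HubA (5), Jct3→Y1 (7), Jct3→Port (5).
Cut capacity = 6 + 9 + 12 + 5 + 7 + 5 = 44.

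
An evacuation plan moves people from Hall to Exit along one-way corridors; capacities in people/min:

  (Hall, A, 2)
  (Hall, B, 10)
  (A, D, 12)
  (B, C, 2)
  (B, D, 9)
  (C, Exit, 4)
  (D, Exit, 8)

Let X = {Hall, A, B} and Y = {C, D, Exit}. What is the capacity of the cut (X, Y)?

Edges leaving {Hall, A, B}: A→D (12), B→C (2), B→D (9).
Cut capacity = 12 + 2 + 9 = 23.

23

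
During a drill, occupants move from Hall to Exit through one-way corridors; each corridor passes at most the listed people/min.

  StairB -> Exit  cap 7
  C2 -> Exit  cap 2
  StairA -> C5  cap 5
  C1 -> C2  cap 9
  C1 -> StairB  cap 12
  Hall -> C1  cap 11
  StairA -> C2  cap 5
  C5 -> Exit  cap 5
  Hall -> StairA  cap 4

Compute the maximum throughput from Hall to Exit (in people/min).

13

Augment Hall→C1→C2→Exit: bottleneck 2, flow now 2.
Augment Hall→C1→StairB→Exit: bottleneck 7, flow now 9.
Augment Hall→StairA→C5→Exit: bottleneck 4, flow now 13.
No augmenting path remains; maximum flow = 13.
In the residual graph, reachable from Hall: {Hall, C1, C2, StairB}.
Min-cut edges: Hall→StairA (4), C2→Exit (2), StairB→Exit (7); capacity 4 + 2 + 7 = 13.
This cut is saturated, so no flow can exceed 13.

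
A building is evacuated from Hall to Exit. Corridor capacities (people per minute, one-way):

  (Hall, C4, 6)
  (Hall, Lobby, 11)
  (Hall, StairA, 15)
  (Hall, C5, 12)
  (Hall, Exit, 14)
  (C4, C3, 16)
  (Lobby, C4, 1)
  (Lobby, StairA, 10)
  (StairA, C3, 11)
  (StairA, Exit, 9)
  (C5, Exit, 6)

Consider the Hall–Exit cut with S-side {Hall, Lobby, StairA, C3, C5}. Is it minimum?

No — its capacity is 36, but the minimum cut has capacity 29.

Given cut capacity: 6 + 14 + 1 + 9 + 6 = 36.
Augment Hall→Exit: bottleneck 14, flow now 14.
Augment Hall→StairA→Exit: bottleneck 9, flow now 23.
Augment Hall→C5→Exit: bottleneck 6, flow now 29.
No augmenting path remains; maximum flow = 29.
In the residual graph, reachable from Hall: {Hall, C4, Lobby, StairA, C3, C5}.
Min-cut edges: Hall→Exit (14), StairA→Exit (9), C5→Exit (6); capacity 14 + 9 + 6 = 29.
Cut capacity 36 exceeds the max flow 29, so it is not minimum.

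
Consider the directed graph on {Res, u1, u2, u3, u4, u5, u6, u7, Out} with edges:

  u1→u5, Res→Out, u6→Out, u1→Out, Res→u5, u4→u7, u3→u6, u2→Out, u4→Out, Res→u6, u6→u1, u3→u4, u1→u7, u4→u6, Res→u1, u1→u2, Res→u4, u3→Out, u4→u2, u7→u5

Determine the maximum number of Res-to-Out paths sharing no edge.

4

Assign every edge capacity 1; by Menger, the answer equals the max flow.
Path Res→Out (+1); total 1.
Path Res→u1→Out (+1); total 2.
Path Res→u4→Out (+1); total 3.
Path Res→u6→Out (+1); total 4.
No residual Res→Out path; max flow = 4.
Certifying cut of size 4: {Res→Out, Res→u1, Res→u4, Res→u6}.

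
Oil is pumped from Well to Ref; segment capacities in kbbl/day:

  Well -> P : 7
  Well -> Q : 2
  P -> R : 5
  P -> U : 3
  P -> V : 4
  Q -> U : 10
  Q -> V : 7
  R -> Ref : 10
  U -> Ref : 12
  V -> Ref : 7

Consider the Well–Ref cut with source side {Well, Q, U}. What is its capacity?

26

Edges leaving {Well, Q, U}: Well→P (7), Q→V (7), U→Ref (12).
Cut capacity = 7 + 7 + 12 = 26.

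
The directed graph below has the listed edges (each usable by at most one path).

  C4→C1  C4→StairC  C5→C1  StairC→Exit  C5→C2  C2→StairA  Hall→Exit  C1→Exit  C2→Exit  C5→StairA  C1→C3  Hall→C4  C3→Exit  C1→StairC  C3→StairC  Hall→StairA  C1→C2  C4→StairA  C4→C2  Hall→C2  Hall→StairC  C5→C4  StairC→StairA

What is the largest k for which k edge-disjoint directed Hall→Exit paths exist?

Assign every edge capacity 1; by Menger, the answer equals the max flow.
Path Hall→Exit (+1); total 1.
Path Hall→StairC→Exit (+1); total 2.
Path Hall→C2→Exit (+1); total 3.
Path Hall→C4→C1→Exit (+1); total 4.
No residual Hall→Exit path; max flow = 4.
Certifying cut of size 4: {Hall→C2, Hall→C4, Hall→Exit, Hall→StairC}.

4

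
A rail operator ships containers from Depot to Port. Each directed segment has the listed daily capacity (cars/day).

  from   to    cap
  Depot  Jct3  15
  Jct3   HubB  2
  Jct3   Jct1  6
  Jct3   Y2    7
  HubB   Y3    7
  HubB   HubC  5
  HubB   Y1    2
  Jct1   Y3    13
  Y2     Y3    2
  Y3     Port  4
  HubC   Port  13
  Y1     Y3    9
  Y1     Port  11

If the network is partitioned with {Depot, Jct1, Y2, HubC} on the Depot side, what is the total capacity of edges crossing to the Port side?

Edges leaving {Depot, Jct1, Y2, HubC}: Depot→Jct3 (15), Jct1→Y3 (13), Y2→Y3 (2), HubC→Port (13).
Cut capacity = 15 + 13 + 2 + 13 = 43.

43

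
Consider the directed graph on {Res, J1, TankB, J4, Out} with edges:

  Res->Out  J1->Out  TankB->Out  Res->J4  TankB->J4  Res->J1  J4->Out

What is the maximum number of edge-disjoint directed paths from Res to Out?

Assign every edge capacity 1; by Menger, the answer equals the max flow.
Path Res→Out (+1); total 1.
Path Res→J1→Out (+1); total 2.
Path Res→J4→Out (+1); total 3.
No residual Res→Out path; max flow = 3.
Certifying cut of size 3: {Res→J1, Res→J4, Res→Out}.

3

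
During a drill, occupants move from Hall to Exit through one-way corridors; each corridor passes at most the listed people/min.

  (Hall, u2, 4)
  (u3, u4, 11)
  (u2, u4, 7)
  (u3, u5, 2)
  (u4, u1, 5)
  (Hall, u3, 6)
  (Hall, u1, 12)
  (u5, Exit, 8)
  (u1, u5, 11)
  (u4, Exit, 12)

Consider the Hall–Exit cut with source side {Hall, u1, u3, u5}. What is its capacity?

23

Edges leaving {Hall, u1, u3, u5}: Hall→u2 (4), u3→u4 (11), u5→Exit (8).
Cut capacity = 4 + 11 + 8 = 23.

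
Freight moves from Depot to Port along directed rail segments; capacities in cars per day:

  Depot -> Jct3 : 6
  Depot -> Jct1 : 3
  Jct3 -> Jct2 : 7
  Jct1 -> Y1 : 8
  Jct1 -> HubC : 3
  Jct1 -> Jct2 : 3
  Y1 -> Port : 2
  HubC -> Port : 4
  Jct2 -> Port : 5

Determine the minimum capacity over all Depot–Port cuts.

Augment Depot→Jct3→Jct2→Port: bottleneck 5, flow now 5.
Augment Depot→Jct1→Y1→Port: bottleneck 2, flow now 7.
Augment Depot→Jct1→HubC→Port: bottleneck 1, flow now 8.
No augmenting path remains; maximum flow = 8.
By max-flow min-cut, the minimum cut capacity equals the max flow.
In the residual graph, reachable from Depot: {Depot, Jct3, Jct2}.
Min-cut edges: Depot→Jct1 (3), Jct2→Port (5); capacity 3 + 5 = 8.

8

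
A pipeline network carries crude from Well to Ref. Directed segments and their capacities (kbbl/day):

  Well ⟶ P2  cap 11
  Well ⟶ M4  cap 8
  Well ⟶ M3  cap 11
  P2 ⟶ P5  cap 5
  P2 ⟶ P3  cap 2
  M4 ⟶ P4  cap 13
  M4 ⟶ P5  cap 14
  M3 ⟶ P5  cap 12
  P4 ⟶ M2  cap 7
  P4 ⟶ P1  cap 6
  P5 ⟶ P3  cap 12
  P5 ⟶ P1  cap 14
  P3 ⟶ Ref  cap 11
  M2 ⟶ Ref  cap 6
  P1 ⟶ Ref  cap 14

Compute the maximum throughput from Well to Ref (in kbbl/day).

26

Augment Well→P2→P3→Ref: bottleneck 2, flow now 2.
Augment Well→P2→P5→P3→Ref: bottleneck 5, flow now 7.
Augment Well→M4→P4→M2→Ref: bottleneck 6, flow now 13.
Augment Well→M4→P4→P1→Ref: bottleneck 2, flow now 15.
Augment Well→M3→P5→P3→Ref: bottleneck 4, flow now 19.
Augment Well→M3→P5→P1→Ref: bottleneck 7, flow now 26.
No augmenting path remains; maximum flow = 26.
In the residual graph, reachable from Well: {Well, P2}.
Min-cut edges: Well→M4 (8), Well→M3 (11), P2→P5 (5), P2→P3 (2); capacity 8 + 11 + 5 + 2 = 26.
This cut is saturated, so no flow can exceed 26.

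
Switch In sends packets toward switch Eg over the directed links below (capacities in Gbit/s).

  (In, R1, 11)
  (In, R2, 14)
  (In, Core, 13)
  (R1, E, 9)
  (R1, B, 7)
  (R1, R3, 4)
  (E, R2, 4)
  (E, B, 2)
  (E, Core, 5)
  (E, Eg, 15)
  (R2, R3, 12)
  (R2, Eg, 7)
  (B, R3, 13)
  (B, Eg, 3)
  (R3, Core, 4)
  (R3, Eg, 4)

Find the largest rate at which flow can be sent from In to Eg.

22

Augment In→R2→Eg: bottleneck 7, flow now 7.
Augment In→R1→E→Eg: bottleneck 9, flow now 16.
Augment In→R1→B→Eg: bottleneck 2, flow now 18.
Augment In→R2→R3→Eg: bottleneck 4, flow now 22.
No augmenting path remains; maximum flow = 22.
In the residual graph, reachable from In: {In, R2, R3, Core}.
Min-cut edges: In→R1 (11), R2→Eg (7), R3→Eg (4); capacity 11 + 7 + 4 = 22.
This cut is saturated, so no flow can exceed 22.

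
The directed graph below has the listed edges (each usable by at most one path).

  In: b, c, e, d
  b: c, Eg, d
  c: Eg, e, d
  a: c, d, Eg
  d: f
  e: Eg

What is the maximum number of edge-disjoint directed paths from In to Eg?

3

Assign every edge capacity 1; by Menger, the answer equals the max flow.
Path In→b→Eg (+1); total 1.
Path In→c→Eg (+1); total 2.
Path In→e→Eg (+1); total 3.
No residual In→Eg path; max flow = 3.
Certifying cut of size 3: {In→b, In→c, In→e}.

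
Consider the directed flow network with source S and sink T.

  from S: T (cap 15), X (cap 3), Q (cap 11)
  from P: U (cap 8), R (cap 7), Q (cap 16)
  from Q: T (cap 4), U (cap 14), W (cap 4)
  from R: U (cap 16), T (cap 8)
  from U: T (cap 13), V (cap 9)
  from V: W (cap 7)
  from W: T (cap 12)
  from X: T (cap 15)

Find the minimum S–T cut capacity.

29

Augment S→T: bottleneck 15, flow now 15.
Augment S→Q→T: bottleneck 4, flow now 19.
Augment S→X→T: bottleneck 3, flow now 22.
Augment S→Q→U→T: bottleneck 7, flow now 29.
No augmenting path remains; maximum flow = 29.
By max-flow min-cut, the minimum cut capacity equals the max flow.
In the residual graph, reachable from S: {S}.
Min-cut edges: S→Q (11), S→X (3), S→T (15); capacity 11 + 3 + 15 = 29.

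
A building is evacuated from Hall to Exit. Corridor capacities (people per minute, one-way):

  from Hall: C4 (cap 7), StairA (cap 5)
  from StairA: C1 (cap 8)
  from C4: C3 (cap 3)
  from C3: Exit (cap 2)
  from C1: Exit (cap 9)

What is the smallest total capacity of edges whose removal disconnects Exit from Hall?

Augment Hall→StairA→C1→Exit: bottleneck 5, flow now 5.
Augment Hall→C4→C3→Exit: bottleneck 2, flow now 7.
No augmenting path remains; maximum flow = 7.
By max-flow min-cut, the minimum cut capacity equals the max flow.
In the residual graph, reachable from Hall: {Hall, C4, C3}.
Min-cut edges: Hall→StairA (5), C3→Exit (2); capacity 5 + 2 = 7.

7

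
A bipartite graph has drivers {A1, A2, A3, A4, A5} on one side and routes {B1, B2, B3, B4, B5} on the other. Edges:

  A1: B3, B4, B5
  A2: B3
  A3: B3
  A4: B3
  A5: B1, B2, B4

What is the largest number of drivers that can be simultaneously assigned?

Unit-capacity flow: source→left, listed edges, right→sink; max matching = max flow.
Augmenting path A1→B3 (+1); matched 1.
Augmenting path A5→B1 (+1); matched 2.
Augmenting path A2→B3→A1→B4 (+1); matched 3.
No augmenting path remains; maximum matching = 3.
König certificate: {A1, A5, B3} is a vertex cover of size 3 (every listed pair touches it), so no matching can be larger.

3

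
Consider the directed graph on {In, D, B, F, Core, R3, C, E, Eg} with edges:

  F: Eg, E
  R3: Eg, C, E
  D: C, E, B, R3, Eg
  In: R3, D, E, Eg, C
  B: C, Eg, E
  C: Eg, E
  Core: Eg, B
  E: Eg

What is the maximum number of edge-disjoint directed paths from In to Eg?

Assign every edge capacity 1; by Menger, the answer equals the max flow.
Path In→Eg (+1); total 1.
Path In→D→Eg (+1); total 2.
Path In→R3→Eg (+1); total 3.
Path In→C→Eg (+1); total 4.
Path In→E→Eg (+1); total 5.
No residual In→Eg path; max flow = 5.
Certifying cut of size 5: {In→C, In→D, In→E, In→Eg, In→R3}.

5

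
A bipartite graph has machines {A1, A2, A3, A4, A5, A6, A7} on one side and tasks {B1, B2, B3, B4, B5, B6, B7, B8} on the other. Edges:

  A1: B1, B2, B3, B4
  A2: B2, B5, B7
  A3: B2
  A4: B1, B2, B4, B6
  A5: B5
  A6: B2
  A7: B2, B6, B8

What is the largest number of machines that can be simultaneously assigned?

6

Unit-capacity flow: source→left, listed edges, right→sink; max matching = max flow.
Augmenting path A1→B1 (+1); matched 1.
Augmenting path A2→B2 (+1); matched 2.
Augmenting path A4→B4 (+1); matched 3.
Augmenting path A5→B5 (+1); matched 4.
Augmenting path A7→B6 (+1); matched 5.
Augmenting path A3→B2→A2→B7 (+1); matched 6.
No augmenting path remains; maximum matching = 6.
König certificate: {A1, A2, A4, A5, A7, B2} is a vertex cover of size 6 (every listed pair touches it), so no matching can be larger.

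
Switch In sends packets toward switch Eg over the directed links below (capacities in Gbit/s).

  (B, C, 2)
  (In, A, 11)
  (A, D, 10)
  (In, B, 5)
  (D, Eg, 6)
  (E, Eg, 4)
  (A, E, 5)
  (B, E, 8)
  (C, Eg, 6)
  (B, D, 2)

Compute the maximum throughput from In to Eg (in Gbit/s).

12

Augment In→A→D→Eg: bottleneck 6, flow now 6.
Augment In→A→E→Eg: bottleneck 4, flow now 10.
Augment In→B→C→Eg: bottleneck 2, flow now 12.
No augmenting path remains; maximum flow = 12.
In the residual graph, reachable from In: {In, A, B, D, E}.
Min-cut edges: B→C (2), D→Eg (6), E→Eg (4); capacity 2 + 6 + 4 = 12.
This cut is saturated, so no flow can exceed 12.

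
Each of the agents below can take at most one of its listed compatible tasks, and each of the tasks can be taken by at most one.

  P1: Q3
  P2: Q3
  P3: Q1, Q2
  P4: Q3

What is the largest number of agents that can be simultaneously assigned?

2

Unit-capacity flow: source→left, listed edges, right→sink; max matching = max flow.
Augmenting path P1→Q3 (+1); matched 1.
Augmenting path P3→Q1 (+1); matched 2.
No augmenting path remains; maximum matching = 2.
König certificate: {P3, Q3} is a vertex cover of size 2 (every listed pair touches it), so no matching can be larger.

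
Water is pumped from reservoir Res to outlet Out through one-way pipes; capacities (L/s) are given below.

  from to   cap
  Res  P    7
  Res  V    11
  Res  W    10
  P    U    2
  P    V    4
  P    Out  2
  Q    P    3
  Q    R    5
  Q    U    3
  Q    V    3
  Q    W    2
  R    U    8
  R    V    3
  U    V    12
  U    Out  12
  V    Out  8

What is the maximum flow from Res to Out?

12

Augment Res→P→Out: bottleneck 2, flow now 2.
Augment Res→V→Out: bottleneck 8, flow now 10.
Augment Res→P→U→Out: bottleneck 2, flow now 12.
No augmenting path remains; maximum flow = 12.
In the residual graph, reachable from Res: {Res, P, V, W}.
Min-cut edges: P→U (2), P→Out (2), V→Out (8); capacity 2 + 2 + 8 = 12.
This cut is saturated, so no flow can exceed 12.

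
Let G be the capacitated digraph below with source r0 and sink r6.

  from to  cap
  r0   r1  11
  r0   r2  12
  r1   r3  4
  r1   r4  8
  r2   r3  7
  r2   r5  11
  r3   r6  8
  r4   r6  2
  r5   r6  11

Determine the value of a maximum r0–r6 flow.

Augment r0→r1→r3→r6: bottleneck 4, flow now 4.
Augment r0→r1→r4→r6: bottleneck 2, flow now 6.
Augment r0→r2→r3→r6: bottleneck 4, flow now 10.
Augment r0→r2→r5→r6: bottleneck 8, flow now 18.
No augmenting path remains; maximum flow = 18.
In the residual graph, reachable from r0: {r0, r1, r4}.
Min-cut edges: r0→r2 (12), r1→r3 (4), r4→r6 (2); capacity 12 + 4 + 2 = 18.
This cut is saturated, so no flow can exceed 18.

18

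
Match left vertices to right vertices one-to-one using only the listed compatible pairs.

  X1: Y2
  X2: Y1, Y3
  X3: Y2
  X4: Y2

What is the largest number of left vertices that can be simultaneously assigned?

2

Unit-capacity flow: source→left, listed edges, right→sink; max matching = max flow.
Augmenting path X1→Y2 (+1); matched 1.
Augmenting path X2→Y1 (+1); matched 2.
No augmenting path remains; maximum matching = 2.
König certificate: {X2, Y2} is a vertex cover of size 2 (every listed pair touches it), so no matching can be larger.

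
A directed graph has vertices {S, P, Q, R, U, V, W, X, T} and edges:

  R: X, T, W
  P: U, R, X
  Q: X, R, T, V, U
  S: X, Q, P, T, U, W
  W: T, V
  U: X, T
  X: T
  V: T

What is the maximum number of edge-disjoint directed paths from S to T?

Assign every edge capacity 1; by Menger, the answer equals the max flow.
Path S→T (+1); total 1.
Path S→Q→T (+1); total 2.
Path S→U→T (+1); total 3.
Path S→W→T (+1); total 4.
Path S→X→T (+1); total 5.
Path S→P→R→T (+1); total 6.
No residual S→T path; max flow = 6.
Certifying cut of size 6: {S→P, S→Q, S→T, S→U, S→W, S→X}.

6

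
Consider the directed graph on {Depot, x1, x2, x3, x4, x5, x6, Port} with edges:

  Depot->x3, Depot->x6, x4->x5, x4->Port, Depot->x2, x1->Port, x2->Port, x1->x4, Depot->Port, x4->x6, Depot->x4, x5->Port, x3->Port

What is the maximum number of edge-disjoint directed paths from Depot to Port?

4

Assign every edge capacity 1; by Menger, the answer equals the max flow.
Path Depot→Port (+1); total 1.
Path Depot→x2→Port (+1); total 2.
Path Depot→x3→Port (+1); total 3.
Path Depot→x4→Port (+1); total 4.
No residual Depot→Port path; max flow = 4.
Certifying cut of size 4: {Depot→Port, Depot→x2, Depot→x3, Depot→x4}.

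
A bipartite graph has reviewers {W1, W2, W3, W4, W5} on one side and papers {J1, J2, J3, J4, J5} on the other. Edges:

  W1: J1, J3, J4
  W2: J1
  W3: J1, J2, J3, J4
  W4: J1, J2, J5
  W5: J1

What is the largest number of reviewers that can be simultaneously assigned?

4

Unit-capacity flow: source→left, listed edges, right→sink; max matching = max flow.
Augmenting path W1→J1 (+1); matched 1.
Augmenting path W3→J2 (+1); matched 2.
Augmenting path W4→J5 (+1); matched 3.
Augmenting path W2→J1→W1→J3 (+1); matched 4.
No augmenting path remains; maximum matching = 4.
König certificate: {W1, W3, W4, J1} is a vertex cover of size 4 (every listed pair touches it), so no matching can be larger.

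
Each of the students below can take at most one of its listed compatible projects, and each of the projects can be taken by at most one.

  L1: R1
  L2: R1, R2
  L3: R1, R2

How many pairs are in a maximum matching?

2

Unit-capacity flow: source→left, listed edges, right→sink; max matching = max flow.
Augmenting path L1→R1 (+1); matched 1.
Augmenting path L2→R2 (+1); matched 2.
No augmenting path remains; maximum matching = 2.
König certificate: {R1, R2} is a vertex cover of size 2 (every listed pair touches it), so no matching can be larger.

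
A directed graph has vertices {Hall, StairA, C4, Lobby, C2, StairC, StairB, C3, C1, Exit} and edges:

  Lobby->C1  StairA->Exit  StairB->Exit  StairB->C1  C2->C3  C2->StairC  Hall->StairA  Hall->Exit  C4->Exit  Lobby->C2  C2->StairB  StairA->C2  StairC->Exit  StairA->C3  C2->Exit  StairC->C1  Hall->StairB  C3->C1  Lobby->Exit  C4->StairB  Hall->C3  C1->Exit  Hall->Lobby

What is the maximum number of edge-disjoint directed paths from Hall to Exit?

5

Assign every edge capacity 1; by Menger, the answer equals the max flow.
Path Hall→Exit (+1); total 1.
Path Hall→StairA→Exit (+1); total 2.
Path Hall→Lobby→Exit (+1); total 3.
Path Hall→StairB→Exit (+1); total 4.
Path Hall→C3→C1→Exit (+1); total 5.
No residual Hall→Exit path; max flow = 5.
Certifying cut of size 5: {Hall→C3, Hall→Exit, Hall→Lobby, Hall→StairA, Hall→StairB}.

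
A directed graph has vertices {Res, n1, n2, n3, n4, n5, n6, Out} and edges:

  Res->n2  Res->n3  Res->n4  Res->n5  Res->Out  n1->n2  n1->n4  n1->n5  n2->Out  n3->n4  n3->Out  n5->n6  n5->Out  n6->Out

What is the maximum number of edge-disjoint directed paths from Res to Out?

Assign every edge capacity 1; by Menger, the answer equals the max flow.
Path Res→Out (+1); total 1.
Path Res→n2→Out (+1); total 2.
Path Res→n3→Out (+1); total 3.
Path Res→n5→Out (+1); total 4.
No residual Res→Out path; max flow = 4.
Certifying cut of size 4: {Res→Out, Res→n2, Res→n3, Res→n5}.

4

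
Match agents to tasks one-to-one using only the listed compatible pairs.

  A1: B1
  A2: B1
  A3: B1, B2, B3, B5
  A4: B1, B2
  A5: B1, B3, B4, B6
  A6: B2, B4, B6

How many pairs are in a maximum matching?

Unit-capacity flow: source→left, listed edges, right→sink; max matching = max flow.
Augmenting path A1→B1 (+1); matched 1.
Augmenting path A3→B2 (+1); matched 2.
Augmenting path A5→B3 (+1); matched 3.
Augmenting path A6→B4 (+1); matched 4.
Augmenting path A4→B2→A3→B5 (+1); matched 5.
No augmenting path remains; maximum matching = 5.
König certificate: {A3, A4, A5, A6, B1} is a vertex cover of size 5 (every listed pair touches it), so no matching can be larger.

5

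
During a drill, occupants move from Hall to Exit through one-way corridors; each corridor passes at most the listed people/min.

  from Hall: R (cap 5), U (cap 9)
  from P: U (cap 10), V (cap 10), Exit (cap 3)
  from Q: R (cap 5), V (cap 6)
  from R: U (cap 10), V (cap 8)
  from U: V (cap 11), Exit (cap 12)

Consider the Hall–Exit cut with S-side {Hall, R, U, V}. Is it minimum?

Yes — it is a minimum cut (capacity 12).

Given cut capacity: 12 = 12.
Augment Hall→U→Exit: bottleneck 9, flow now 9.
Augment Hall→R→U→Exit: bottleneck 3, flow now 12.
No augmenting path remains; maximum flow = 12.
Cut capacity 12 equals the max flow, so it is a minimum cut.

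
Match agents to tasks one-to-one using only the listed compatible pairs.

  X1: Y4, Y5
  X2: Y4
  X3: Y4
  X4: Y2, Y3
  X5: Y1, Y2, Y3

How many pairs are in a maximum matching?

4

Unit-capacity flow: source→left, listed edges, right→sink; max matching = max flow.
Augmenting path X1→Y4 (+1); matched 1.
Augmenting path X4→Y2 (+1); matched 2.
Augmenting path X5→Y1 (+1); matched 3.
Augmenting path X2→Y4→X1→Y5 (+1); matched 4.
No augmenting path remains; maximum matching = 4.
König certificate: {X1, X4, X5, Y4} is a vertex cover of size 4 (every listed pair touches it), so no matching can be larger.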